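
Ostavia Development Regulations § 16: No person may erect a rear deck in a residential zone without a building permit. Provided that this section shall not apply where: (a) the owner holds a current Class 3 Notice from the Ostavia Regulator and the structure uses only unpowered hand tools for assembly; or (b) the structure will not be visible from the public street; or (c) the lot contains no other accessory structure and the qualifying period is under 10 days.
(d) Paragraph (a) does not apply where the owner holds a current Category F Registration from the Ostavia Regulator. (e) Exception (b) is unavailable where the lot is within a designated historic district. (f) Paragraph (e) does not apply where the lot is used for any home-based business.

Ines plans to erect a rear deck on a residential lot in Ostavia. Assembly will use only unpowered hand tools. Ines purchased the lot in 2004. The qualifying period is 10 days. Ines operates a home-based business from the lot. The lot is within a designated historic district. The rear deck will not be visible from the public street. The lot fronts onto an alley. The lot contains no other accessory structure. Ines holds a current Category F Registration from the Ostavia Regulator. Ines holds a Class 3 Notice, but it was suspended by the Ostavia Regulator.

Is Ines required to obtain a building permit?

No — exception (b) applies; Ines does not need a building permit.

Exception (a) requires that the owner holds a current Class 3 Notice from the Ostavia Regulator; but there is no Class 3 Notice in force, so (a) is unavailable.
All of (b)'s requirements are met (the structure will not be visible from the street). As to paragraphs (e)–(f): (e) would limit (b) — the lot is in a historic district — but (f) sets (e) aside: (f) operates against (e): a home-based business operates on the lot. (b) remains available.
Exception (c) does not apply: the qualifying period is 10 days, not under 10 days.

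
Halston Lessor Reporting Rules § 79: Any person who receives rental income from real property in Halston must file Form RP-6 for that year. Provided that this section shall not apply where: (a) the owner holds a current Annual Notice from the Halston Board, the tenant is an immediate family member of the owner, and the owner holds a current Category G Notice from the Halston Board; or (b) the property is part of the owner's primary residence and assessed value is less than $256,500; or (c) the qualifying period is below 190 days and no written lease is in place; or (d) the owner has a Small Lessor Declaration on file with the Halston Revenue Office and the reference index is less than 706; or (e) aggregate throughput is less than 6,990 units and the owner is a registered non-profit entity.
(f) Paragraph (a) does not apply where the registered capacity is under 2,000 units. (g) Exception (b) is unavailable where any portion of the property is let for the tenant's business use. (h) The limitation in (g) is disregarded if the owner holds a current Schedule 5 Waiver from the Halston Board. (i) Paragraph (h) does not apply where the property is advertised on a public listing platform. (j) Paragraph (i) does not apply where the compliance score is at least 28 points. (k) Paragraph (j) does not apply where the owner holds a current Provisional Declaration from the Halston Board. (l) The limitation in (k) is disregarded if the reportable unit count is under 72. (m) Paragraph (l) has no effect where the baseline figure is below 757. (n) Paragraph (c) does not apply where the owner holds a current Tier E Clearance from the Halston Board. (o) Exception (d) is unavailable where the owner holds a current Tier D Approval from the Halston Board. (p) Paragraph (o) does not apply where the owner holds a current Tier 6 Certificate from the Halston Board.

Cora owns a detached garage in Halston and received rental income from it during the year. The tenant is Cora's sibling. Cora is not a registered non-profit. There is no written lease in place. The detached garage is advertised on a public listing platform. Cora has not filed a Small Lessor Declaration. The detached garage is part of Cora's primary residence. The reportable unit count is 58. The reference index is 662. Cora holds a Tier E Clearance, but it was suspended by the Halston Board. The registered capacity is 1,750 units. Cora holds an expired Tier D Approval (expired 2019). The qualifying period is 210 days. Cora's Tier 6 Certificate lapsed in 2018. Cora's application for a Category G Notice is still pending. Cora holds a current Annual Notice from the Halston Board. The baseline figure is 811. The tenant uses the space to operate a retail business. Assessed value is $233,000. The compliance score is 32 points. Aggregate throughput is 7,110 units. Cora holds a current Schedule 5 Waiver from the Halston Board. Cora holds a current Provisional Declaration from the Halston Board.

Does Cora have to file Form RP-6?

No — exception (b) applies; Cora is not required to file Form RP-6.

Exception (a) does not apply: there is no Category G Notice in force.
Exception (b) is satisfied on its face — the detached garage is part of the primary residence; assessed value is $233,000, less than the $256,500 limit. As to paragraphs (g)–(m): (g) operates (the space is let for business use), but is itself disapplied by (h): (h) is triggered — a current Schedule 5 Waiver is held. (i) applies (the property is publicly advertised), but is itself disapplied by (j): (j) operates against (i): the compliance score is 32 points, meeting the 28 points threshold. (k) operates (a current Provisional Declaration is held), but is overridden by (l): (l) is triggered — the reportable unit count is 58, under the 72 limit. (m), which would lift (l), is inapplicable — the baseline figure is 811, not below 757. So (b) applies.
Exception (c) fails — the qualifying period is 210 days, not below 190 days.
Exception (d) does not apply: no Small Lessor Declaration is on file.
Exception (e) fails — aggregate throughput is 7,110 units, not less than 6,990 units.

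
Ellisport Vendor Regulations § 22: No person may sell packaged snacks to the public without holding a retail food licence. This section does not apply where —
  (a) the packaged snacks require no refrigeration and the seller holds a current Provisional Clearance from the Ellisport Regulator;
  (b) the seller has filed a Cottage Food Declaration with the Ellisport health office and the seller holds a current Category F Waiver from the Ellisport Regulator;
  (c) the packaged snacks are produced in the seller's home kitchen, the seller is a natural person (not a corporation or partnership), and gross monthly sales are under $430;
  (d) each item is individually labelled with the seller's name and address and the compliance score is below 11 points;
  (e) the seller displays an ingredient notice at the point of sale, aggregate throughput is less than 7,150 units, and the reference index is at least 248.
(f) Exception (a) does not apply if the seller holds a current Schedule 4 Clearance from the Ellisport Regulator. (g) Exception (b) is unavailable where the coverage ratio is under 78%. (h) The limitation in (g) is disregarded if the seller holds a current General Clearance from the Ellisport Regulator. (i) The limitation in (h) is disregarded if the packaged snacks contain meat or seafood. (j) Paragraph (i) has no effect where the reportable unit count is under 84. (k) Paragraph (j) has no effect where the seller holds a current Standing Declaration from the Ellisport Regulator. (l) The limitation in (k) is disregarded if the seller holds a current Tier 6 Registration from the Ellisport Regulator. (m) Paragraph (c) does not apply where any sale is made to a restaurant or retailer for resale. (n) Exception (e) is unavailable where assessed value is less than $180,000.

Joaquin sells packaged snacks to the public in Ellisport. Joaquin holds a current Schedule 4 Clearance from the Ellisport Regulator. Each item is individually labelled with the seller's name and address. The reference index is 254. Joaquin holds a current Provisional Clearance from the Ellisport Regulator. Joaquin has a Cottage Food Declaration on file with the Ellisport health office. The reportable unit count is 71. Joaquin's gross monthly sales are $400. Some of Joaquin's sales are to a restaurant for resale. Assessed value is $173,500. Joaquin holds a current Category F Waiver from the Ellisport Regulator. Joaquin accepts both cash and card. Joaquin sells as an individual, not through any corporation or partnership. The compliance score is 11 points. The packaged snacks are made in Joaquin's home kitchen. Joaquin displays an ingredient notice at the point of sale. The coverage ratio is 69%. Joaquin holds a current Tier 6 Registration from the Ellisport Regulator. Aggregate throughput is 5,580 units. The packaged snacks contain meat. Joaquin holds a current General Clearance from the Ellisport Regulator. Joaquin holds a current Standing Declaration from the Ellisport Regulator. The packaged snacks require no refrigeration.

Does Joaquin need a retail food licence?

Exception (a) is satisfied on its face — the packaged snacks are shelf-stable; a current Provisional Clearance is held. But: (f) operates against (a): a current Schedule 4 Clearance is held. Exception (a) does not apply.
Exception (b)'s conditions are all satisfied: a Cottage Food Declaration is on file; a current Category F Waiver is held. Considering the limiting provisions: (g) operates (the coverage ratio is 69%, under the 78% limit), but is displaced by (h): (h) operates against (g): a current General Clearance is held. (i) would limit (h) — the packaged snacks contain meat — but (j) sets (i) aside: (j) operates against (i): the reportable unit count is 71, under the 84 limit. (k) applies (a current Standing Declaration is held), but is overridden by (l): (l) applies — a current Tier 6 Registration is held. Exception (b) stands.
Exception (c)'s conditions are all satisfied: the packaged snacks are home-kitchen produced; the seller is a natural person; gross monthly sales are $400, under the $430 limit. However, paragraph (m) must be considered: (m) operates against (c): some sales are to a restaurant for resale. So (c) is unavailable.
Exception (d) requires that the compliance score is below 11 points; but the compliance score is 11 points, not below 11 points, so (d) is unavailable.
Exception (e)'s conditions are all satisfied: an ingredient notice is displayed; aggregate throughput is 5,580 units, less than the 7,150 units limit; the reference index is 254, meeting the 248 threshold. But applying paragraph (n): (n) operates against (e): assessed value is $173,500, less than the $180,000 limit. So (e) is unavailable.

No — exception (b) applies; Joaquin is not required to hold a retail food licence.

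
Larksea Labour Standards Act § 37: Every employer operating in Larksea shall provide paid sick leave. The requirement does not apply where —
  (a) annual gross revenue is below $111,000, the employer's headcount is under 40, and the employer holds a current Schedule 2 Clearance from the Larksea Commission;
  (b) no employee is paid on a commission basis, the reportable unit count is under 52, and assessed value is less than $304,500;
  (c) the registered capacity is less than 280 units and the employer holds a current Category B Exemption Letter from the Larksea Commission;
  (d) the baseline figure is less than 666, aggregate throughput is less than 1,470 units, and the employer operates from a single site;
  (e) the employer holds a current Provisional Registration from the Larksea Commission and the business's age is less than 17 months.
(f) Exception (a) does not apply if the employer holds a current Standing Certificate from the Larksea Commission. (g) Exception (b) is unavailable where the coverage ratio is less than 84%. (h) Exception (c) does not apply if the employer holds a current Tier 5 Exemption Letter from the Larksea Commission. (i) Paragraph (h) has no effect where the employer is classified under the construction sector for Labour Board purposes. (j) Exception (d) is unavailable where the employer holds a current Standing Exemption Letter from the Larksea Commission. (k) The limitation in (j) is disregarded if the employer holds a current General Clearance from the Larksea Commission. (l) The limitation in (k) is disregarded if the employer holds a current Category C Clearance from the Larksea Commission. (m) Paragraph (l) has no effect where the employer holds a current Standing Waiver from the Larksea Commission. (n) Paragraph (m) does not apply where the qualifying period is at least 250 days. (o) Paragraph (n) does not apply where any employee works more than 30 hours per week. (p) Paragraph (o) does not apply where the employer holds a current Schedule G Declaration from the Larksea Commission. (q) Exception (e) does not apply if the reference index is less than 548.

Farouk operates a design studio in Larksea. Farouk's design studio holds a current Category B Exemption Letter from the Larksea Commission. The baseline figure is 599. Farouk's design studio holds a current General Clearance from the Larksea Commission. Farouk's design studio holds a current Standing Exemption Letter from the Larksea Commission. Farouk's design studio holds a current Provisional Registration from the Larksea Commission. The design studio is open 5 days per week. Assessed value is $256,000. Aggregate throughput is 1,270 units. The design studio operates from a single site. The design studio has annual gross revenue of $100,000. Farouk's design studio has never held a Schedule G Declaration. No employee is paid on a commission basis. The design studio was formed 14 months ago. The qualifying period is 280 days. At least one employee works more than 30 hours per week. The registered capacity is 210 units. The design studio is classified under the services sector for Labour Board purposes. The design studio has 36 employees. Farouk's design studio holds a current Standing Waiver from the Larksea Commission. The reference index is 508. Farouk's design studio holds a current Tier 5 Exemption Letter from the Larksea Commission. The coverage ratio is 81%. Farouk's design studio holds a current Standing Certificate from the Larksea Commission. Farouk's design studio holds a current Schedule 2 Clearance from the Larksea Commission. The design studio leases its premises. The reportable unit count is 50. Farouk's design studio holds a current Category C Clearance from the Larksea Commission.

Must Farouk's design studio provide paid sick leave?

All of (a)'s requirements are met (annual gross revenue is $100,000, below the $111,000 limit; the employer's headcount is 36, under the 40 limit; a current Schedule 2 Clearance is held). But applying paragraph (f): (f) operates against (a): a current Standing Certificate is held. (a) is therefore removed.
Exception (b) is satisfied on its face — no employee is paid on commission; the reportable unit count is 50, under the 52 limit; assessed value is $256,000, less than the $304,500 limit. However, paragraph (g) must be considered: (g) operates against (b): the coverage ratio is 81%, less than the 84% limit. (b) is therefore removed.
Exception (c): the registered capacity is 210 units, less than the 280 units limit; a current Category B Exemption Letter is held — every condition holds. But: (h) operates against (c): a current Tier 5 Exemption Letter is held. (i) is not triggered (the design studio is classified under the services sector), so (h) stands. So (c) is unavailable.
Exception (d)'s conditions are all satisfied: the baseline figure is 599, less than the 666 limit; aggregate throughput is 1,270 units, less than the 1,470 units limit; the employer operates from a single site. Considering the limiting provisions: (j) would limit (d) — a current Standing Exemption Letter is held — but (k) sets (j) aside: (k) operates against (j): a current General Clearance is held. (l) is triggered (a current Category C Clearance is held), but is itself disapplied by (m): (m) is engaged — a current Standing Waiver is held. (n) would limit (m) — the qualifying period is 280 days, meeting the 250 days threshold — but (o) sets (n) aside: (o) operates against (n): at least one employee exceeds 30 hours/week. (p) does not operate here (the Schedule G Declaration is not current), so (o) stands. Exception (d) stands.
Exception (e) is satisfied on its face — a current Provisional Registration is held; the business's age is 14 months, less than the 17 months limit. However, paragraph (q) must be considered: (q) operates against (e): the reference index is 508, less than the 548 limit. So (e) is unavailable.

No — exception (d) applies; Farouk's design studio is not required to provide paid sick leave.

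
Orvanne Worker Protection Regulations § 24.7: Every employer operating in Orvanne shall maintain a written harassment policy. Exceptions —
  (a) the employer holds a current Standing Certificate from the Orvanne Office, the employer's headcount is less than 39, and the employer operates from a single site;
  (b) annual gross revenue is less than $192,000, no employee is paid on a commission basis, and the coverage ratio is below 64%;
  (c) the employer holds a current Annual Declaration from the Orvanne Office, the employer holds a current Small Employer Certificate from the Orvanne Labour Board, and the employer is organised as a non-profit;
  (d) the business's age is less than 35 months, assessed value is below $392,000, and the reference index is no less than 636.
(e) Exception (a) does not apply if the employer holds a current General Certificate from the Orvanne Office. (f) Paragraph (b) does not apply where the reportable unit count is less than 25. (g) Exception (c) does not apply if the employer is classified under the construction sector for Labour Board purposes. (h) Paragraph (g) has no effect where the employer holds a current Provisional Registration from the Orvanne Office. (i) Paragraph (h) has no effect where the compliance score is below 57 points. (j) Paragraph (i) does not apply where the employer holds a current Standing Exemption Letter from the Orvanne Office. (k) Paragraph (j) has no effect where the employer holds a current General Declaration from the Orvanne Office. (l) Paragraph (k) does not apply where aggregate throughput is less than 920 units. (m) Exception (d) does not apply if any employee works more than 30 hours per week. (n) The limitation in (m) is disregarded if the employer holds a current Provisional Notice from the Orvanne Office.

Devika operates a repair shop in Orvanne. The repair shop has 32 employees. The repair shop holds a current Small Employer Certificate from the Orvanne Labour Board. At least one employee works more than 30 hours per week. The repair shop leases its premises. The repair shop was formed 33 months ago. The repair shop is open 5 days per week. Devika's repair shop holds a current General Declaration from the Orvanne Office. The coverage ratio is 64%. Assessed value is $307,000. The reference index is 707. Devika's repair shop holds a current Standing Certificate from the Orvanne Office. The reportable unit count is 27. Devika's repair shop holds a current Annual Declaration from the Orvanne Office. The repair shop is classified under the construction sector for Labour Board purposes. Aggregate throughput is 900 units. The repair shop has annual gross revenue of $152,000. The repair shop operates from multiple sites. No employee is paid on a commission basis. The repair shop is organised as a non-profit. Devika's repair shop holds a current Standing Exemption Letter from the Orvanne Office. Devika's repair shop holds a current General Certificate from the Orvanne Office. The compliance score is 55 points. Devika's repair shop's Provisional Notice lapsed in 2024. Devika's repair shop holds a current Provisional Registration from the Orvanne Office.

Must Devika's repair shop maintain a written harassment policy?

No — exception (c) applies; Devika's repair shop is not required to maintain a written harassment policy.

Exception (a) fails — the employer operates from multiple sites.
Exception (b) fails — the coverage ratio is 64%, not below 64%.
All of (c)'s requirements are met (a current Annual Declaration is held; a current Small Employer Certificate is held; the employer is a non-profit). Applying paragraphs (g)–(l): (g) would limit (c) — the repair shop is classified under the construction sector — but (h) sets (g) aside: (h) applies — a current Provisional Registration is held. (i) would limit (h) — the compliance score is 55 points, below the 57 points limit — but (j) sets (i) aside: (j) operates against (i): a current Standing Exemption Letter is held. (k) would limit (j) — a current General Declaration is held — but (l) sets (k) aside: (l) operates against (k): aggregate throughput is 900 units, less than the 920 units limit. Exception (c) stands.
Exception (d): the business's age is 33 months, less than the 35 months limit; assessed value is $307,000, below the $392,000 limit; the reference index is 707, meeting the 636 threshold — every condition holds. Turning to paragraphs (m)–(n): (m) operates against (d): at least one employee exceeds 30 hours/week. (n) does not operate here (there is no Provisional Notice in force), so (m) stands. (d) is therefore removed.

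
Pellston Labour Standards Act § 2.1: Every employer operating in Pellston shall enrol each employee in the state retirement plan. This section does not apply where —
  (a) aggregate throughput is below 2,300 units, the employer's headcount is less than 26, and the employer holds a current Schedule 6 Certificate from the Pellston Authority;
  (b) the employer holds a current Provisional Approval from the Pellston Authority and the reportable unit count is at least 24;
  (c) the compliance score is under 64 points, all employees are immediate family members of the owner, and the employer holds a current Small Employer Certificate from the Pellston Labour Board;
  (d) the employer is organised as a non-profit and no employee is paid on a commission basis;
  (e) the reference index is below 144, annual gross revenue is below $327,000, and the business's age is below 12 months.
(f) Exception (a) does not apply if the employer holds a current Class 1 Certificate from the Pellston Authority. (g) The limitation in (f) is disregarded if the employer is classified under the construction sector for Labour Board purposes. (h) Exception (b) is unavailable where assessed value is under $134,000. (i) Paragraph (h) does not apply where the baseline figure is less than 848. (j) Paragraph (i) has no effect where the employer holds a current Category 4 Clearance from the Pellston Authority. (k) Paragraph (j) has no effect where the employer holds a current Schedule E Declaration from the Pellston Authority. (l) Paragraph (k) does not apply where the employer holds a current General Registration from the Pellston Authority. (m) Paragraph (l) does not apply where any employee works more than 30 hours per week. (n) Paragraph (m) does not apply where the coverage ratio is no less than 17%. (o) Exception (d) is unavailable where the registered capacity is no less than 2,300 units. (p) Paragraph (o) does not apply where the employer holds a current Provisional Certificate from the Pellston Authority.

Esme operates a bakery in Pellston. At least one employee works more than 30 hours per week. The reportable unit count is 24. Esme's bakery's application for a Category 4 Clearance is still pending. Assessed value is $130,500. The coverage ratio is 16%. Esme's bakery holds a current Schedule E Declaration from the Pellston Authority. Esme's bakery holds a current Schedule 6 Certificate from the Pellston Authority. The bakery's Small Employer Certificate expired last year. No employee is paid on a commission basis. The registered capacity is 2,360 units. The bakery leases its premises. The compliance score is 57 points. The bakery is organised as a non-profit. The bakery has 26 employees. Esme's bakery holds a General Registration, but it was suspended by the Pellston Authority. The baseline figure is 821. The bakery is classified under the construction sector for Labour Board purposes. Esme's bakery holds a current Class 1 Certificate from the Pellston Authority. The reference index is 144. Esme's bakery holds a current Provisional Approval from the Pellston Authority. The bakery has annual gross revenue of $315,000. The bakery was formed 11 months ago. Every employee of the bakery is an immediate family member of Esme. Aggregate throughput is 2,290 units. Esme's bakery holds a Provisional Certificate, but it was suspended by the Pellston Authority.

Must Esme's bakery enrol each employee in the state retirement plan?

No — exception (b) applies; Esme's bakery is not required to enrol each employee in the state retirement plan.

Exception (a) fails — the employer's headcount is 26, not less than 26.
Exception (b)'s conditions are all satisfied: a current Provisional Approval is held; the reportable unit count is 24, meeting the 24 threshold. Considering the limiting provisions: (h) applies (assessed value is $130,500, under the $134,000 limit), but is overridden by (i): (i) is engaged — the baseline figure is 821, less than the 848 limit. (j) is not triggered (the Category 4 Clearance is not current), so (i) stands. Exception (b) stands.
Exception (c) requires that the employer holds a current Small Employer Certificate from the Pellston Labour Board; but the Small Employer Certificate has expired, so (c) is unavailable.
All of (d)'s requirements are met (the employer is a non-profit; no employee is paid on commission). Turning to paragraphs (o)–(p): (o) is triggered — the registered capacity is 2,360 units, meeting the 2,300 units threshold. (p) does not operate here (there is no Provisional Certificate in force), so (o) stands. Exception (d) does not apply.
Exception (e) does not apply: the reference index is 144, not below 144.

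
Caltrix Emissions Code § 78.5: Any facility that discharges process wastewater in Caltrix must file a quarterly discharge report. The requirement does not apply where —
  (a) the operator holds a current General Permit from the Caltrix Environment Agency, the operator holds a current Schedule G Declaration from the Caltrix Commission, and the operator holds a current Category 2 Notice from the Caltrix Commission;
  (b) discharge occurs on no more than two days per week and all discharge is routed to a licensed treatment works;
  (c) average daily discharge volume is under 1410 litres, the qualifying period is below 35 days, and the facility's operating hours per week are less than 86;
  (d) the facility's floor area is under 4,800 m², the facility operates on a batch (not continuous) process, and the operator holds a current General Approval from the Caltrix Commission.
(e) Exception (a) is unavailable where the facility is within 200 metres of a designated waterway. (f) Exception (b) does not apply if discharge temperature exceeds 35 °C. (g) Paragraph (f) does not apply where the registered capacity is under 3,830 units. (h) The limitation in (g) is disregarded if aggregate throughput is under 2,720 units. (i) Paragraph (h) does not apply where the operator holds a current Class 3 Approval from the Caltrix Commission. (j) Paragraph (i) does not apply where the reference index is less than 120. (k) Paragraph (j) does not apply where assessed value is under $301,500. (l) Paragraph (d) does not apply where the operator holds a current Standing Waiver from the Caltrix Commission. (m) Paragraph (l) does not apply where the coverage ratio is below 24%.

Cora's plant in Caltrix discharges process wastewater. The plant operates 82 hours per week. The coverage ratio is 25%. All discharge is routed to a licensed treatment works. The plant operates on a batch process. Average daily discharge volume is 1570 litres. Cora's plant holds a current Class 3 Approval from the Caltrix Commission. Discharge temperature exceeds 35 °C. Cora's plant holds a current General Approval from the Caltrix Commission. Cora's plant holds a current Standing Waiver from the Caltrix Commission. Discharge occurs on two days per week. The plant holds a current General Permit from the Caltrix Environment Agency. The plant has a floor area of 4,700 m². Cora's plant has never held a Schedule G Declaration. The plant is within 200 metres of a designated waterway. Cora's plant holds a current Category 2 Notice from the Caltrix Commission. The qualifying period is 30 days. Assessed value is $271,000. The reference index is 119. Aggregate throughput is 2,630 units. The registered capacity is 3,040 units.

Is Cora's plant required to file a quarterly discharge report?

No — exception (b) applies; Cora's plant is not required to file a quarterly discharge report.

Exception (a) fails — there is no Schedule G Declaration in force.
Exception (b) is satisfied on its face — discharge occurs on no more than two days per week; discharge is routed to a licensed treatment works. Applying paragraphs (f)–(k): (f) is triggered (discharge temperature exceeds 35 °C), but is set aside by (g): (g) operates against (f): the registered capacity is 3,040 units, under the 3,830 units limit. (h) would limit (g) — aggregate throughput is 2,630 units, under the 2,720 units limit — but (i) sets (h) aside: (i) is engaged — a current Class 3 Approval is held. (j) applies (the reference index is 119, less than the 120 limit), but is itself disapplied by (k): (k) applies — assessed value is $271,000, under the $301,500 limit. So (b) applies.
Exception (c) requires that average daily discharge volume is under 1410 litres; but average daily discharge volume is 1570 litres, not under 1410 litres, so (c) is unavailable.
Exception (d)'s conditions are all satisfied: the facility's floor area is 4,700 m², under the 4,800 m² limit; the facility operates on a batch process; a current General Approval is held. But: (l) applies — a current Standing Waiver is held. (m), which would lift (l), does not operate here — the coverage ratio is 25%, not below 24%. (d) is therefore removed.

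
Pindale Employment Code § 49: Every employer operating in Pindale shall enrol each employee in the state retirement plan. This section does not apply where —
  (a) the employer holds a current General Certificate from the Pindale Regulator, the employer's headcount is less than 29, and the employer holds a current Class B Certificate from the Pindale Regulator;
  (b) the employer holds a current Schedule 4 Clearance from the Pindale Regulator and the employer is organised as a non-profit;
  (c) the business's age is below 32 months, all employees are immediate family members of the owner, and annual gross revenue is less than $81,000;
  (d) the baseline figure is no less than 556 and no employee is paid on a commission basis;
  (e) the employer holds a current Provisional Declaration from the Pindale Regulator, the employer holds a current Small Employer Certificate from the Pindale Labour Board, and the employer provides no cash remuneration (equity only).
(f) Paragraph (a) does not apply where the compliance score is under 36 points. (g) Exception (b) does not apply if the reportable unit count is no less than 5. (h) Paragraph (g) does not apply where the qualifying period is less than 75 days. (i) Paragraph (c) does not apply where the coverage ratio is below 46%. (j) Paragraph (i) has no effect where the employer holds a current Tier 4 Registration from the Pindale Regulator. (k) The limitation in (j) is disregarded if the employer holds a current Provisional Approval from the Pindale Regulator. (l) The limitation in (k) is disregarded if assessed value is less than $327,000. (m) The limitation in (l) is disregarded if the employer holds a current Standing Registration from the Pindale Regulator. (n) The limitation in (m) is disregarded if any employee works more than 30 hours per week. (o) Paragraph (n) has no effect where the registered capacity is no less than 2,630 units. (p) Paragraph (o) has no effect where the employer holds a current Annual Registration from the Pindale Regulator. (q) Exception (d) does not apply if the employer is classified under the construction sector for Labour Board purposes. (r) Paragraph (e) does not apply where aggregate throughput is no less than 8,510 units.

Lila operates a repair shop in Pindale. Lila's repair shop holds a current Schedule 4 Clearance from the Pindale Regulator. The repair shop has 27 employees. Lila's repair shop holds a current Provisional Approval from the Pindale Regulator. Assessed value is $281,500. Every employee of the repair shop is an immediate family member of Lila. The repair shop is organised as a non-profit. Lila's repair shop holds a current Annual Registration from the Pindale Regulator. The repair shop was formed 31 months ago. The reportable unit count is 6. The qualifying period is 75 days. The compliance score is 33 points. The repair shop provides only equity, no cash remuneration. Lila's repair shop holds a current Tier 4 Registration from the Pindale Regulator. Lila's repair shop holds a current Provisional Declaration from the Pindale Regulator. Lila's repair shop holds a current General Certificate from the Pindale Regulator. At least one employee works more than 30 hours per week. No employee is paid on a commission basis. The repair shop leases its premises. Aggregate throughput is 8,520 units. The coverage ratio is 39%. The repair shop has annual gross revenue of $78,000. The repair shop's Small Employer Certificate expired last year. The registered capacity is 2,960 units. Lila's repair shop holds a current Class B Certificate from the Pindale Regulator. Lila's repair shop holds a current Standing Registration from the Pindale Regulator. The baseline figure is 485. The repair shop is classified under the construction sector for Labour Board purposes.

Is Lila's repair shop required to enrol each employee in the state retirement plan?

No — exception (c) applies; Lila's repair shop is not required to enrol each employee in the state retirement plan.

All of (a)'s requirements are met (a current General Certificate is held; the employer's headcount is 27, less than the 29 limit; a current Class B Certificate is held). But applying paragraph (f): (f) operates — the compliance score is 33 points, under the 36 points limit. Exception (a) does not apply.
Exception (b) is satisfied on its face — a current Schedule 4 Clearance is held; the employer is a non-profit. But: (g) is triggered — the reportable unit count is 6, meeting the 5 threshold. (h), which would lift (g), is not engaged — the qualifying period is 75 days, not less than 75 days. (b) is therefore removed.
All of (c)'s requirements are met (the business's age is 31 months, below the 32 months limit; every employee is an immediate family member; annual gross revenue is $78,000, less than the $81,000 limit). Under paragraphs (i)–(p): (i) applies (the coverage ratio is 39%, below the 46% limit), but is overridden by (j): (j) operates — a current Tier 4 Registration is held. (k) applies (a current Provisional Approval is held), but yields to (l): (l) is triggered — assessed value is $281,500, less than the $327,000 limit. (m) would limit (l) — a current Standing Registration is held — but (n) sets (m) aside: (n) is engaged — at least one employee exceeds 30 hours/week. (o) operates (the registered capacity is 2,960 units, meeting the 2,630 units threshold), but is set aside by (p): (p) operates against (o): a current Annual Registration is held. Exception (c) stands.
Exception (d) fails — the baseline figure is 485, short of 556.
Exception (e) requires that the employer holds a current Small Employer Certificate from the Pindale Labour Board; but the Small Employer Certificate has expired, so (e) is unavailable.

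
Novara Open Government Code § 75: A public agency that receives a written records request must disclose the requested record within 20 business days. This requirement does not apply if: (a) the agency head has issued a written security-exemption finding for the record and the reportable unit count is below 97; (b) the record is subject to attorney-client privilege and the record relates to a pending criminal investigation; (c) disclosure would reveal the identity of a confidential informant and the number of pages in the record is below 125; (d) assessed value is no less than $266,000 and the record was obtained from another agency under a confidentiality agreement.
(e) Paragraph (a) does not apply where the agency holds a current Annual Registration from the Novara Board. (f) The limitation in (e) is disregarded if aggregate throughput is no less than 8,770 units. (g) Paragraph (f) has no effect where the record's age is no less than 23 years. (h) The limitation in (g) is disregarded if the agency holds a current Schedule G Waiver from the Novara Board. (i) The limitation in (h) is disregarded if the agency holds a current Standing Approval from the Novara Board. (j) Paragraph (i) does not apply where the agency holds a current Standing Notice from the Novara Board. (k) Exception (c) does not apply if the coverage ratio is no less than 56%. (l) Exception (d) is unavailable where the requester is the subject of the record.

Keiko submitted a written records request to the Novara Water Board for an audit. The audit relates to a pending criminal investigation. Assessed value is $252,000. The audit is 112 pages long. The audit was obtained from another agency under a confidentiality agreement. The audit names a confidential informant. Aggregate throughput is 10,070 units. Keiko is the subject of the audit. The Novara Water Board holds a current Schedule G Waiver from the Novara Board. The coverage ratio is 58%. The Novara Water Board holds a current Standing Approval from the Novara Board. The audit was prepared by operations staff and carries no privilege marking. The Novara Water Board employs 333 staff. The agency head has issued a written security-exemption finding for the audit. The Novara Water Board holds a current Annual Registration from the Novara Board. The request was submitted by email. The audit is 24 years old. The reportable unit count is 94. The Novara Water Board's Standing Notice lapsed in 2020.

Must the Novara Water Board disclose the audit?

Yes — the Novara Water Board must disclose the audit.

Exception (a)'s conditions are all satisfied: a written security-exemption finding has been issued; the reportable unit count is 94, below the 97 limit. However, paragraphs (e)–(j) must be considered: (e) applies — a current Annual Registration is held. (f) is triggered (aggregate throughput is 10,070 units, meeting the 8,770 units threshold), but is itself disapplied by (g): (g) applies — the record's age is 24 years, meeting the 23 years threshold. (h) is engaged (a current Schedule G Waiver is held), but is displaced by (i): (i) applies — a current Standing Approval is held. (j) is inapplicable (there is no Standing Notice in force), so (i) stands. (a) is therefore removed.
Exception (b) requires that the record is subject to attorney-client privilege; but the audit carries no privilege marking, so (b) is unavailable.
Exception (c) is satisfied on its face — the audit names a confidential informant; the number of pages in the record is 112, below the 125 limit. But: (k) is triggered — the coverage ratio is 58%, meeting the 56% threshold. So (c) is unavailable.
Exception (d) requires that assessed value is no less than $266,000; but assessed value is $252,000, short of $266,000, so (d) is unavailable.
No exception applies. The general rule governs.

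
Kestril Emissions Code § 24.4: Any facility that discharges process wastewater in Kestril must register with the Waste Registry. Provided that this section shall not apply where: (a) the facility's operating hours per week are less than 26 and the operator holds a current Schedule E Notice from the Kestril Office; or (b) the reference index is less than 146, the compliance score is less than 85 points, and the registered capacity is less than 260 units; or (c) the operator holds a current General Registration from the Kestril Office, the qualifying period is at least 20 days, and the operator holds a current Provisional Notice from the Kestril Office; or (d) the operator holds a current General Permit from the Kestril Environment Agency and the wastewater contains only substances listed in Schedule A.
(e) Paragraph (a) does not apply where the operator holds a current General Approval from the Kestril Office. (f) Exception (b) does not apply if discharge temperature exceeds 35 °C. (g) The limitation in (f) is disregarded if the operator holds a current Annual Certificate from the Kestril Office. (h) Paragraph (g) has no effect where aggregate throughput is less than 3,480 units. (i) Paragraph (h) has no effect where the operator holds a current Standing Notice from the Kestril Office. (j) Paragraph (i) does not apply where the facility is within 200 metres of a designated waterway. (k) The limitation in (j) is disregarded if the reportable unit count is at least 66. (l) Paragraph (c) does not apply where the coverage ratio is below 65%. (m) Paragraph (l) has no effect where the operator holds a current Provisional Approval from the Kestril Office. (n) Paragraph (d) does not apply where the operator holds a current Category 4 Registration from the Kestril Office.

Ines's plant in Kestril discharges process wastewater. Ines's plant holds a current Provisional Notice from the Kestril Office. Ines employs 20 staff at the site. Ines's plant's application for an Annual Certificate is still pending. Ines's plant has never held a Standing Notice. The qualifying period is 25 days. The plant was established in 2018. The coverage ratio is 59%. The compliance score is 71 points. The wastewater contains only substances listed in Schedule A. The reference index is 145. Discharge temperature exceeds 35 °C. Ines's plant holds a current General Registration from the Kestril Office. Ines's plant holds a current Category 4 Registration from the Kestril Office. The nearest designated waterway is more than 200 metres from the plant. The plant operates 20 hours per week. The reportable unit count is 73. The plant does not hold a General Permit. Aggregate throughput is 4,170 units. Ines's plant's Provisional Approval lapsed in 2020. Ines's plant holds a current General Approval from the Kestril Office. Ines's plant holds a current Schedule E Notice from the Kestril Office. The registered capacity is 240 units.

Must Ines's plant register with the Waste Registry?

All of (a)'s requirements are met (the facility's operating hours per week are 20, less than the 26 limit; a current Schedule E Notice is held). But applying paragraph (e): (e) is triggered — a current General Approval is held. Exception (a) does not apply.
Exception (b)'s conditions are all satisfied: the reference index is 145, less than the 146 limit; the compliance score is 71 points, less than the 85 points limit; the registered capacity is 240 units, less than the 260 units limit. But applying paragraphs (f)–(k): (f) operates against (b): discharge temperature exceeds 35 °C. (g) is inapplicable (the Annual Certificate is not current), so (f) stands. (b) is therefore removed.
Exception (c)'s conditions are all satisfied: a current General Registration is held; the qualifying period is 25 days, meeting the 20 days threshold; a current Provisional Notice is held. But: (l) operates — the coverage ratio is 59%, below the 65% limit. (m), which would lift (l), does not operate here — there is no Provisional Approval in force. (c) is therefore removed.
Exception (d) fails — no General Permit is held.
None of the exceptions is available; § 24.4 applies in full.

Yes — Ines's plant must register with the Waste Registry.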